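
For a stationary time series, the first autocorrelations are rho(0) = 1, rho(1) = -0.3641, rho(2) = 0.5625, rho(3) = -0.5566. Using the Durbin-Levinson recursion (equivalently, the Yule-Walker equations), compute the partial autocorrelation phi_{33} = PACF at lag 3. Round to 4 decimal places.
\phi_{33} = -0.4170

The PACF at lag k is phi_{kk}, the last component of the solution
to the Yule-Walker system G_k phi = r_k where
  (G_k)_{ij} = rho(|i - j|), (r_k)_i = rho(i), i,j = 1..k.
Equivalently, Durbin-Levinson gives phi_{kk} iteratively:
  phi_{11} = rho(1)
  phi_{kk} = [rho(k) - sum_{j=1..k-1} phi_{k-1,j} rho(k-j)]
            / [1 - sum_{j=1..k-1} phi_{k-1,j} rho(j)],
  phi_{k,j} = phi_{k-1,j} - phi_{kk} phi_{k-1,k-j},  j = 1..k-1.
Step k = 1:
  phi_11 = rho(1) = -0.3641.
Step k = 2:
  phi_22 = [rho(2) - phi_11 rho(1)] / [1 - phi_11 rho(1)] = [0.5625 - (-0.3641)(-0.3641)] / [1 - (-0.3641)(-0.3641)]
         = 0.42993119 / 0.86743119 = 0.495637.
  Update: phi_21 = phi_11 - phi_22 phi_11 = -0.3641 - (0.495637)(-0.3641) = -0.183638.
Step k = 3:
  phi_33 = [rho(3) - phi_21 rho(2) - phi_22 rho(1)] / [1 - phi_21 rho(1) - phi_22 rho(2)]
    numerator   = -0.5566 - (-0.183638)(0.5625) - (0.495637)(-0.3641) = -0.27284184
    denominator = 1 - (-0.183638)(-0.3641) - (0.495637)(0.5625) = 0.65434129
  phi_33 = -0.27284184 / 0.65434129 = -0.417.
Therefore phi_{33} = -0.4170.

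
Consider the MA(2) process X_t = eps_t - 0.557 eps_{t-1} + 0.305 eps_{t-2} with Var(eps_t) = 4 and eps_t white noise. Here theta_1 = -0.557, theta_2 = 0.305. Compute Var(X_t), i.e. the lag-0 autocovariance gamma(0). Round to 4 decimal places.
\gamma(0) = 5.6131

For an MA(q) process X_t = eps_t + sum_i theta_i eps_{t-i} with
Var(eps_t) = sigma^2, the variance is
  gamma(0) = sigma^2 * (1 + sum_i theta_i^2).
  sum_i theta_i^2 = (-0.557)^2 + (0.305)^2 = 0.310249 + 0.093025 = 0.403274.
  gamma(0) = 4 * (1 + 0.403274) = 4 * 1.403274 = 5.613096, which rounds to 5.6131.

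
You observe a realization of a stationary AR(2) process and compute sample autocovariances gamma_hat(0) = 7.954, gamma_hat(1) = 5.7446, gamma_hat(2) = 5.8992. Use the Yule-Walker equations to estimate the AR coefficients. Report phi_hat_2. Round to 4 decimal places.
\hat\phi_{2} = 0.4600

The Yule-Walker equations for an AR(p) process read, in matrix form,
  Gamma_p phi = r_p,   with   (Gamma_p)_{ij} = gamma(|i - j|),
                       (r_p)_i = gamma(i),   i,j = 1..p.
Substitute the sample gammas (Toeplitz matrix and right-hand side of size 2):
  Gamma_p = [[7.954, 5.7446], [5.7446, 7.954]]
  r_p     = [5.7446, 5.8992]
Written out:
  7.954 phi_1 + 5.7446 phi_2 = 5.7446
  5.7446 phi_1 + 7.954 phi_2 = 5.8992
Solve by Cramer's rule:
  det = gamma(0)^2 - gamma(1)^2 = (7.954)^2 - (5.7446)^2 = 63.266116 - 33.00042916 = 30.26568684
  phi_hat_1 = [gamma(1) gamma(0) - gamma(1) gamma(2)] / det = [(5.7446)(7.954) - (5.7446)(5.8992)] / 30.26568684 = 11.80400408 / 30.26568684 = 0.39
  phi_hat_2 = [gamma(0) gamma(2) - gamma(1)^2] / det = [(7.954)(5.8992) - (5.7446)^2] / 30.26568684 = 13.92180764 / 30.26568684 = 0.46
So phi_hat = [0.3900, 0.4600].
Therefore phi_hat_2 = 0.4600.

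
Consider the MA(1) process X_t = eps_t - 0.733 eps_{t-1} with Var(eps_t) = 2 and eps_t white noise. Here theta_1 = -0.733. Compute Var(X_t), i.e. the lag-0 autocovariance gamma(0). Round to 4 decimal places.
\gamma(0) = 3.0746

For an MA(q) process X_t = eps_t + sum_i theta_i eps_{t-i} with
Var(eps_t) = sigma^2, the variance is
  gamma(0) = sigma^2 * (1 + sum_i theta_i^2).
  sum_i theta_i^2 = (-0.733)^2 = 0.537289.
  gamma(0) = 2 * (1 + 0.537289) = 2 * 1.537289 = 3.074578, which rounds to 3.0746.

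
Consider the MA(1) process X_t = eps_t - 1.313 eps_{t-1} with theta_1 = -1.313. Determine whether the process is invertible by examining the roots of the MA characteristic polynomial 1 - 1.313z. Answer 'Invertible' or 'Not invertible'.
\text{Not invertible}

The MA(q) characteristic polynomial is P(z) = 1 - 1.313z.
Invertibility requires all roots to lie outside the unit circle, i.e. |z| > 1 for every root.
This is linear in z: 1 + (-1.313) z = 0  =>  z = -1/(-1.313) = 0.761615,  |z| = 0.761615.
Moduli of all roots: 0.7616.
All moduli strictly greater than 1? No.
Verdict: Not invertible.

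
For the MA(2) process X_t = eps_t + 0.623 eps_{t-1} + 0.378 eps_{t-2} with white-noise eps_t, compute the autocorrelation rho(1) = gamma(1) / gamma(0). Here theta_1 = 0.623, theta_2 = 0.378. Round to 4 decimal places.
\rho(1) = 0.5607

For an MA(q) process with theta_0 = 1, the autocovariance is
  gamma(k) = sigma^2 * sum_{i=0..q-k} theta_i * theta_{i+k},
and rho(k) = gamma(k) / gamma(0). Sigma^2 cancels.
  numerator   = (1)*(0.623) + (0.623)*(0.378) = 0.858494.
  denominator = (1)^2 + (0.623)^2 + (0.378)^2 = 1.531013.
  rho(1) = 0.858494 / 1.531013 = 0.5607.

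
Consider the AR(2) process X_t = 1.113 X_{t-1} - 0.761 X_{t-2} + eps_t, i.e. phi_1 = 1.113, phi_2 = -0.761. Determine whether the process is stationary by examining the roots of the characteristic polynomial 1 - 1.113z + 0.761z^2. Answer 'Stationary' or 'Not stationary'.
\text{Stationary}

The AR(p) characteristic polynomial is P(z) = 1 - 1.113z + 0.761z^2.
Stationarity requires all roots to lie outside the unit circle, i.e. |z| > 1 for every root.
Set 1 + (-1.113) z + (0.761) z^2 = 0, i.e. a z^2 + b z + c = 0 with a = 0.761, b = -1.113, c = 1.
Discriminant D = b^2 - 4ac = (-1.113)^2 - 4*(0.761)*1 = 1.238769 - (3.044) = -1.805231.
D < 0, so the roots are the complex-conjugate pair z = (-b +/- i sqrt(-D)) / (2a) = 0.7313 +/- 0.8828i.
For a conjugate pair |z|^2 = z * conj(z) = (product of roots) = c/a = 1/(0.761) = 1.31406, so |z| = sqrt(1.31406) = 1.1463 for both roots.
Moduli of all roots: 1.1463, 1.1463.
All moduli strictly greater than 1? Yes.
Verdict: Stationary.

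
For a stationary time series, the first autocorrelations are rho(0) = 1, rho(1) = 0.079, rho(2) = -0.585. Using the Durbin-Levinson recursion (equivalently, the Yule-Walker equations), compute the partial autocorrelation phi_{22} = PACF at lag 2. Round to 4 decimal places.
\phi_{22} = -0.5950

The PACF at lag k is phi_{kk}, the last component of the solution
to the Yule-Walker system G_k phi = r_k where
  (G_k)_{ij} = rho(|i - j|), (r_k)_i = rho(i), i,j = 1..k.
Equivalently, Durbin-Levinson gives phi_{kk} iteratively:
  phi_{11} = rho(1)
  phi_{kk} = [rho(k) - sum_{j=1..k-1} phi_{k-1,j} rho(k-j)]
            / [1 - sum_{j=1..k-1} phi_{k-1,j} rho(j)],
  phi_{k,j} = phi_{k-1,j} - phi_{kk} phi_{k-1,k-j},  j = 1..k-1.
Step k = 1:
  phi_11 = rho(1) = 0.079.
Step k = 2:
  phi_22 = [rho(2) - phi_11 rho(1)] / [1 - phi_11 rho(1)] = [-0.585 - (0.079)(0.079)] / [1 - (0.079)(0.079)]
         = -0.591241 / 0.993759 = -0.595.
Therefore phi_{22} = -0.5950.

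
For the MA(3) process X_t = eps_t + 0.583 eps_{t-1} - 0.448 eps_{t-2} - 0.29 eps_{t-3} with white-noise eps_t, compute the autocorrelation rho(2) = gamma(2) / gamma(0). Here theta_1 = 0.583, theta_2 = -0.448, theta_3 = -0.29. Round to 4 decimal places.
\rho(2) = -0.3798

For an MA(q) process with theta_0 = 1, the autocovariance is
  gamma(k) = sigma^2 * sum_{i=0..q-k} theta_i * theta_{i+k},
and rho(k) = gamma(k) / gamma(0). Sigma^2 cancels.
  numerator   = (1)*(-0.448) + (0.583)*(-0.29) = -0.61707.
  denominator = (1)^2 + (0.583)^2 + (-0.448)^2 + (-0.29)^2 = 1.624693.
  rho(2) = -0.61707 / 1.624693 = -0.3798.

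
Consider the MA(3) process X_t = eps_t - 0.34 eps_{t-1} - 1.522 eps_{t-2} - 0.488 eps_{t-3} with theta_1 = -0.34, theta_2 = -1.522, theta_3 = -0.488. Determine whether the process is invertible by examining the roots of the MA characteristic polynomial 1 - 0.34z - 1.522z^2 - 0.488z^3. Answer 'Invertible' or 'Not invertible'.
\text{Not invertible}

The MA(q) characteristic polynomial is P(z) = 1 - 0.34z - 1.522z^2 - 0.488z^3.
Invertibility requires all roots to lie outside the unit circle, i.e. |z| > 1 for every root.
Degree 3: look for a simple real root z0 first, then factor out (1 - z/z0) and solve the remaining quadratic.
Testing z0 = -1.25: P(-1.25) = 1 + (-0.34)(-1.25) + (-1.522)(-1.25)^2 + (-0.488)(-1.25)^3
  = 1 + (0.425) + (-2.378125) + (0.953125) = 0.  So z_0 = -1.25 is a root, |z_0| = 1.25.
Divide out the factor (1 + 0.8 z) = (1 - z/z0) (since 1/z0 = -0.8):
  P(z) = (1 + 0.8 z)(1 + (-1.14) z + (-0.61) z^2)
  [check: z-coef -1.14 - (-0.8) = -0.34; z^2-coef -0.61 - (-0.8)(-1.14) = -1.522; z^3-coef -(-0.8)(-0.61) = -0.488.]
Remaining roots from the quadratic factor 1 + (-1.14) z + (-0.61) z^2:
  Set 1 + (-1.14) z + (-0.61) z^2 = 0, i.e. a z^2 + b z + c = 0 with a = -0.61, b = -1.14, c = 1.
  Discriminant D = b^2 - 4ac = (-1.14)^2 - 4*(-0.61)*1 = 1.2996 - (-2.44) = 3.7396.
  D >= 0, so the roots are real: z = (-b +/- sqrt(D)) / (2a) = (1.14 +/- 1.933805) / (-1.22).
    z_1 = (1.14 + 1.933805) / (-1.22) = -2.5195,   |z_1| = 2.5195.
    z_2 = (1.14 - 1.933805) / (-1.22) = 0.6507,   |z_2| = 0.6507.
Moduli of all roots: 1.2500, 2.5195, 0.6507.
All moduli strictly greater than 1? No.
Verdict: Not invertible.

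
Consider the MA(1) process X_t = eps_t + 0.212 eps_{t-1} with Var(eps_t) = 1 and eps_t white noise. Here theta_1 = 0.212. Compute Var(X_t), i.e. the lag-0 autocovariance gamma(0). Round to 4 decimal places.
\gamma(0) = 1.0449

For an MA(q) process X_t = eps_t + sum_i theta_i eps_{t-i} with
Var(eps_t) = sigma^2, the variance is
  gamma(0) = sigma^2 * (1 + sum_i theta_i^2).
  sum_i theta_i^2 = (0.212)^2 = 0.044944.
  gamma(0) = 1 * (1 + 0.044944) = 1 * 1.044944 = 1.044944, which rounds to 1.0449.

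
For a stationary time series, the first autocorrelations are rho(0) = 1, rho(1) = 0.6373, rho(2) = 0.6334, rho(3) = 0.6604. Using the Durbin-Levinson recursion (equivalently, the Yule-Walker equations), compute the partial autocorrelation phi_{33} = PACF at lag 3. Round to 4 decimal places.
\phi_{33} = 0.3301

The PACF at lag k is phi_{kk}, the last component of the solution
to the Yule-Walker system G_k phi = r_k where
  (G_k)_{ij} = rho(|i - j|), (r_k)_i = rho(i), i,j = 1..k.
Equivalently, Durbin-Levinson gives phi_{kk} iteratively:
  phi_{11} = rho(1)
  phi_{kk} = [rho(k) - sum_{j=1..k-1} phi_{k-1,j} rho(k-j)]
            / [1 - sum_{j=1..k-1} phi_{k-1,j} rho(j)],
  phi_{k,j} = phi_{k-1,j} - phi_{kk} phi_{k-1,k-j},  j = 1..k-1.
Step k = 1:
  phi_11 = rho(1) = 0.6373.
Step k = 2:
  phi_22 = [rho(2) - phi_11 rho(1)] / [1 - phi_11 rho(1)] = [0.6334 - (0.6373)(0.6373)] / [1 - (0.6373)(0.6373)]
         = 0.22724871 / 0.59384871 = 0.382671.
  Update: phi_21 = phi_11 - phi_22 phi_11 = 0.6373 - (0.382671)(0.6373) = 0.393424.
Step k = 3:
  phi_33 = [rho(3) - phi_21 rho(2) - phi_22 rho(1)] / [1 - phi_21 rho(1) - phi_22 rho(2)]
    numerator   = 0.6604 - (0.393424)(0.6334) - (0.382671)(0.6373) = 0.16732914
    denominator = 1 - (0.393424)(0.6373) - (0.382671)(0.6334) = 0.50688721
  phi_33 = 0.16732914 / 0.50688721 = 0.3301.
Therefore phi_{33} = 0.3301.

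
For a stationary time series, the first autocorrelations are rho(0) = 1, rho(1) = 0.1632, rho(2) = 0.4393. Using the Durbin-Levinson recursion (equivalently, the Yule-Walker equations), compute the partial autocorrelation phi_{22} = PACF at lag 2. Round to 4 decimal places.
\phi_{22} = 0.4240

The PACF at lag k is phi_{kk}, the last component of the solution
to the Yule-Walker system G_k phi = r_k where
  (G_k)_{ij} = rho(|i - j|), (r_k)_i = rho(i), i,j = 1..k.
Equivalently, Durbin-Levinson gives phi_{kk} iteratively:
  phi_{11} = rho(1)
  phi_{kk} = [rho(k) - sum_{j=1..k-1} phi_{k-1,j} rho(k-j)]
            / [1 - sum_{j=1..k-1} phi_{k-1,j} rho(j)],
  phi_{k,j} = phi_{k-1,j} - phi_{kk} phi_{k-1,k-j},  j = 1..k-1.
Step k = 1:
  phi_11 = rho(1) = 0.1632.
Step k = 2:
  phi_22 = [rho(2) - phi_11 rho(1)] / [1 - phi_11 rho(1)] = [0.4393 - (0.1632)(0.1632)] / [1 - (0.1632)(0.1632)]
         = 0.41266576 / 0.97336576 = 0.424.
Therefore phi_{22} = 0.4240.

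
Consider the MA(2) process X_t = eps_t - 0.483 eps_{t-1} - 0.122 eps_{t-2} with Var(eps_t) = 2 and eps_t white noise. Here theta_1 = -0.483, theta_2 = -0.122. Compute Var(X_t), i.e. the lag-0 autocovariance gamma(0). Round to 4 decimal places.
\gamma(0) = 2.4963

For an MA(q) process X_t = eps_t + sum_i theta_i eps_{t-i} with
Var(eps_t) = sigma^2, the variance is
  gamma(0) = sigma^2 * (1 + sum_i theta_i^2).
  sum_i theta_i^2 = (-0.483)^2 + (-0.122)^2 = 0.233289 + 0.014884 = 0.248173.
  gamma(0) = 2 * (1 + 0.248173) = 2 * 1.248173 = 2.496346, which rounds to 2.4963.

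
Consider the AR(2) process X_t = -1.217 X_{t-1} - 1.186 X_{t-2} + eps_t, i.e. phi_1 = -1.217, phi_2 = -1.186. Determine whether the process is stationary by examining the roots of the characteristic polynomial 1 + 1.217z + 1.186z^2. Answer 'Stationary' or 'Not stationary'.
\text{Not stationary}

The AR(p) characteristic polynomial is P(z) = 1 + 1.217z + 1.186z^2.
Stationarity requires all roots to lie outside the unit circle, i.e. |z| > 1 for every root.
Set 1 + (1.217) z + (1.186) z^2 = 0, i.e. a z^2 + b z + c = 0 with a = 1.186, b = 1.217, c = 1.
Discriminant D = b^2 - 4ac = (1.217)^2 - 4*(1.186)*1 = 1.481089 - (4.744) = -3.262911.
D < 0, so the roots are the complex-conjugate pair z = (-b +/- i sqrt(-D)) / (2a) = -0.5131 +/- 0.7615i.
For a conjugate pair |z|^2 = z * conj(z) = (product of roots) = c/a = 1/(1.186) = 0.84317, so |z| = sqrt(0.84317) = 0.9182 for both roots.
Moduli of all roots: 0.9182, 0.9182.
All moduli strictly greater than 1? No.
Verdict: Not stationary.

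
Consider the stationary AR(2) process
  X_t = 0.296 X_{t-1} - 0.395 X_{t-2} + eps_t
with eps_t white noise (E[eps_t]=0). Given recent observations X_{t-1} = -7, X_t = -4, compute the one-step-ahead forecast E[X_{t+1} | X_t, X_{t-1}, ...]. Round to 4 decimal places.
E[X_{t+1} \mid \mathcal F_t] = 1.5810

For an AR(p) model X_t = c + sum_i phi_i X_{t-i} + eps_t, the
one-step-ahead conditional mean is
  E[X_{t+1} | X_t, ...] = c + sum_i phi_i X_{t+1-i}.
Substitute known values:
  E[X_{t+1} | ...] = (0.296) * (-4) + (-0.395) * (-7)
                   = 1.5810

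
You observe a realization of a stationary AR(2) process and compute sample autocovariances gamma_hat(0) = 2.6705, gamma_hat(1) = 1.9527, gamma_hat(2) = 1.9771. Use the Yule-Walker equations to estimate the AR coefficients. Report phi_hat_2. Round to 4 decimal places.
\hat\phi_{2} = 0.4420

The Yule-Walker equations for an AR(p) process read, in matrix form,
  Gamma_p phi = r_p,   with   (Gamma_p)_{ij} = gamma(|i - j|),
                       (r_p)_i = gamma(i),   i,j = 1..p.
Substitute the sample gammas (Toeplitz matrix and right-hand side of size 2):
  Gamma_p = [[2.6705, 1.9527], [1.9527, 2.6705]]
  r_p     = [1.9527, 1.9771]
Written out:
  2.6705 phi_1 + 1.9527 phi_2 = 1.9527
  1.9527 phi_1 + 2.6705 phi_2 = 1.9771
Solve by Cramer's rule:
  det = gamma(0)^2 - gamma(1)^2 = (2.6705)^2 - (1.9527)^2 = 7.13157025 - 3.81303729 = 3.31853296
  phi_hat_1 = [gamma(1) gamma(0) - gamma(1) gamma(2)] / det = [(1.9527)(2.6705) - (1.9527)(1.9771)] / 3.31853296 = 1.35400218 / 3.31853296 = 0.408
  phi_hat_2 = [gamma(0) gamma(2) - gamma(1)^2] / det = [(2.6705)(1.9771) - (1.9527)^2] / 3.31853296 = 1.46680826 / 3.31853296 = 0.442
So phi_hat = [0.4080, 0.4420].
Therefore phi_hat_2 = 0.4420.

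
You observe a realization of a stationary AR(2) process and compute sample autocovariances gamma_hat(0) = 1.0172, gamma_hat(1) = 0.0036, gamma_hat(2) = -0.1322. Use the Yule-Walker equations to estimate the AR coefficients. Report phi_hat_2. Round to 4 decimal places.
\hat\phi_{2} = -0.1300

The Yule-Walker equations for an AR(p) process read, in matrix form,
  Gamma_p phi = r_p,   with   (Gamma_p)_{ij} = gamma(|i - j|),
                       (r_p)_i = gamma(i),   i,j = 1..p.
Substitute the sample gammas (Toeplitz matrix and right-hand side of size 2):
  Gamma_p = [[1.0172, 0.0036], [0.0036, 1.0172]]
  r_p     = [0.0036, -0.1322]
Written out:
  1.0172 phi_1 + 0.0036 phi_2 = 0.0036
  0.0036 phi_1 + 1.0172 phi_2 = -0.1322
Solve by Cramer's rule:
  det = gamma(0)^2 - gamma(1)^2 = (1.0172)^2 - (0.0036)^2 = 1.03469584 - 0.00001296 = 1.03468288
  phi_hat_1 = [gamma(1) gamma(0) - gamma(1) gamma(2)] / det = [(0.0036)(1.0172) - (0.0036)(-0.1322)] / 1.03468288 = 0.00413784 / 1.03468288 = 0.004
  phi_hat_2 = [gamma(0) gamma(2) - gamma(1)^2] / det = [(1.0172)(-0.1322) - (0.0036)^2] / 1.03468288 = -0.1344868 / 1.03468288 = -0.13
So phi_hat = [0.0040, -0.1300].
Therefore phi_hat_2 = -0.1300.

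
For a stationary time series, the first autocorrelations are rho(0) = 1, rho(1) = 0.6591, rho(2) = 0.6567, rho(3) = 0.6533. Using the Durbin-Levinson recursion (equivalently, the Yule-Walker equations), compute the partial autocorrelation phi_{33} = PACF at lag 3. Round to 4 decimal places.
\phi_{33} = 0.2751

The PACF at lag k is phi_{kk}, the last component of the solution
to the Yule-Walker system G_k phi = r_k where
  (G_k)_{ij} = rho(|i - j|), (r_k)_i = rho(i), i,j = 1..k.
Equivalently, Durbin-Levinson gives phi_{kk} iteratively:
  phi_{11} = rho(1)
  phi_{kk} = [rho(k) - sum_{j=1..k-1} phi_{k-1,j} rho(k-j)]
            / [1 - sum_{j=1..k-1} phi_{k-1,j} rho(j)],
  phi_{k,j} = phi_{k-1,j} - phi_{kk} phi_{k-1,k-j},  j = 1..k-1.
Step k = 1:
  phi_11 = rho(1) = 0.6591.
Step k = 2:
  phi_22 = [rho(2) - phi_11 rho(1)] / [1 - phi_11 rho(1)] = [0.6567 - (0.6591)(0.6591)] / [1 - (0.6591)(0.6591)]
         = 0.22228719 / 0.56558719 = 0.39302.
  Update: phi_21 = phi_11 - phi_22 phi_11 = 0.6591 - (0.39302)(0.6591) = 0.40006.
Step k = 3:
  phi_33 = [rho(3) - phi_21 rho(2) - phi_22 rho(1)] / [1 - phi_21 rho(1) - phi_22 rho(2)]
    numerator   = 0.6533 - (0.40006)(0.6567) - (0.39302)(0.6591) = 0.13154073
    denominator = 1 - (0.40006)(0.6591) - (0.39302)(0.6567) = 0.47822383
  phi_33 = 0.13154073 / 0.47822383 = 0.2751.
Therefore phi_{33} = 0.2751.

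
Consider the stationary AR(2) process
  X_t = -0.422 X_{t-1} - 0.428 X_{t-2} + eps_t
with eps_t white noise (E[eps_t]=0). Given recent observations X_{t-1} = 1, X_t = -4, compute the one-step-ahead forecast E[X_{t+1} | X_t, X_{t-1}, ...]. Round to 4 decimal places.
E[X_{t+1} \mid \mathcal F_t] = 1.2600

For an AR(p) model X_t = c + sum_i phi_i X_{t-i} + eps_t, the
one-step-ahead conditional mean is
  E[X_{t+1} | X_t, ...] = c + sum_i phi_i X_{t+1-i}.
Substitute known values:
  E[X_{t+1} | ...] = (-0.422) * (-4) + (-0.428) * (1)
                   = 1.2600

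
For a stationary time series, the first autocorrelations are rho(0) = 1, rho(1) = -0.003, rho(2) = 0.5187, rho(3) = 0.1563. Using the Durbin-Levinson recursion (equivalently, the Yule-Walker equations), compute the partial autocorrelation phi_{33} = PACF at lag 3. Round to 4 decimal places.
\phi_{33} = 0.2170

The PACF at lag k is phi_{kk}, the last component of the solution
to the Yule-Walker system G_k phi = r_k where
  (G_k)_{ij} = rho(|i - j|), (r_k)_i = rho(i), i,j = 1..k.
Equivalently, Durbin-Levinson gives phi_{kk} iteratively:
  phi_{11} = rho(1)
  phi_{kk} = [rho(k) - sum_{j=1..k-1} phi_{k-1,j} rho(k-j)]
            / [1 - sum_{j=1..k-1} phi_{k-1,j} rho(j)],
  phi_{k,j} = phi_{k-1,j} - phi_{kk} phi_{k-1,k-j},  j = 1..k-1.
Step k = 1:
  phi_11 = rho(1) = -0.003.
Step k = 2:
  phi_22 = [rho(2) - phi_11 rho(1)] / [1 - phi_11 rho(1)] = [0.5187 - (-0.003)(-0.003)] / [1 - (-0.003)(-0.003)]
         = 0.518691 / 0.999991 = 0.518696.
  Update: phi_21 = phi_11 - phi_22 phi_11 = -0.003 - (0.518696)(-0.003) = -0.001444.
Step k = 3:
  phi_33 = [rho(3) - phi_21 rho(2) - phi_22 rho(1)] / [1 - phi_21 rho(1) - phi_22 rho(2)]
    numerator   = 0.1563 - (-0.001444)(0.5187) - (0.518696)(-0.003) = 0.15860504
    denominator = 1 - (-0.001444)(-0.003) - (0.518696)(0.5187) = 0.73094823
  phi_33 = 0.15860504 / 0.73094823 = 0.217.
Therefore phi_{33} = 0.2170.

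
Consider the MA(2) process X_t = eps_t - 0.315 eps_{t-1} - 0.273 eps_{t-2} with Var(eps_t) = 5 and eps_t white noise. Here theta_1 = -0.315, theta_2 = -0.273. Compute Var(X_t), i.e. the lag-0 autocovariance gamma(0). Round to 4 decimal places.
\gamma(0) = 5.8688

For an MA(q) process X_t = eps_t + sum_i theta_i eps_{t-i} with
Var(eps_t) = sigma^2, the variance is
  gamma(0) = sigma^2 * (1 + sum_i theta_i^2).
  sum_i theta_i^2 = (-0.315)^2 + (-0.273)^2 = 0.099225 + 0.074529 = 0.173754.
  gamma(0) = 5 * (1 + 0.173754) = 5 * 1.173754 = 5.86877, which rounds to 5.8688.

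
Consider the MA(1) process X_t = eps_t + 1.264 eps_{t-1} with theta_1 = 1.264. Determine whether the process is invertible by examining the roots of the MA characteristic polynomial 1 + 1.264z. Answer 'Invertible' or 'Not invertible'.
\text{Not invertible}

The MA(q) characteristic polynomial is P(z) = 1 + 1.264z.
Invertibility requires all roots to lie outside the unit circle, i.e. |z| > 1 for every root.
This is linear in z: 1 + (1.264) z = 0  =>  z = -1/(1.264) = -0.791139,  |z| = 0.791139.
Moduli of all roots: 0.7911.
All moduli strictly greater than 1? No.
Verdict: Not invertible.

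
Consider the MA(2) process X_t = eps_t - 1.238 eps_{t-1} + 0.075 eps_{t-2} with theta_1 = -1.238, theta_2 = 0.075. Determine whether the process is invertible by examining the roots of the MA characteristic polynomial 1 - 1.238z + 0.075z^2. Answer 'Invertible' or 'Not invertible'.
\text{Not invertible}

The MA(q) characteristic polynomial is P(z) = 1 - 1.238z + 0.075z^2.
Invertibility requires all roots to lie outside the unit circle, i.e. |z| > 1 for every root.
Set 1 + (-1.238) z + (0.075) z^2 = 0, i.e. a z^2 + b z + c = 0 with a = 0.075, b = -1.238, c = 1.
Discriminant D = b^2 - 4ac = (-1.238)^2 - 4*(0.075)*1 = 1.532644 - (0.3) = 1.232644.
D >= 0, so the roots are real: z = (-b +/- sqrt(D)) / (2a) = (1.238 +/- 1.110245) / (0.15).
  z_1 = (1.238 + 1.110245) / (0.15) = 15.655,   |z_1| = 15.655.
  z_2 = (1.238 - 1.110245) / (0.15) = 0.8517,   |z_2| = 0.8517.
Moduli of all roots: 15.6550, 0.8517.
All moduli strictly greater than 1? No.
Verdict: Not invertible.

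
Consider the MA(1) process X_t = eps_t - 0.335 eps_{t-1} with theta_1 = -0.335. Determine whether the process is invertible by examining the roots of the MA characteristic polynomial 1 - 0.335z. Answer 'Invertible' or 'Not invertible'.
\text{Invertible}

The MA(q) characteristic polynomial is P(z) = 1 - 0.335z.
Invertibility requires all roots to lie outside the unit circle, i.e. |z| > 1 for every root.
This is linear in z: 1 + (-0.335) z = 0  =>  z = -1/(-0.335) = 2.985075,  |z| = 2.985075.
Moduli of all roots: 2.9851.
All moduli strictly greater than 1? Yes.
Verdict: Invertible.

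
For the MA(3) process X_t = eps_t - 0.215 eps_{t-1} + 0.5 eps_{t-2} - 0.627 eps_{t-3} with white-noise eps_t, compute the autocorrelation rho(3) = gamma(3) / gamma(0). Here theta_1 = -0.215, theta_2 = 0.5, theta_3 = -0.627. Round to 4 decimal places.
\rho(3) = -0.3711

For an MA(q) process with theta_0 = 1, the autocovariance is
  gamma(k) = sigma^2 * sum_{i=0..q-k} theta_i * theta_{i+k},
and rho(k) = gamma(k) / gamma(0). Sigma^2 cancels.
  numerator   = (1)*(-0.627) = -0.627.
  denominator = (1)^2 + (-0.215)^2 + (0.5)^2 + (-0.627)^2 = 1.689354.
  rho(3) = -0.627 / 1.689354 = -0.3711.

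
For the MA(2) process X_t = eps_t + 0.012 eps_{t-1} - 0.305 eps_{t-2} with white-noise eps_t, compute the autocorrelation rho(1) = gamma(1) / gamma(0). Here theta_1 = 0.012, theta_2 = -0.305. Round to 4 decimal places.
\rho(1) = 0.0076

For an MA(q) process with theta_0 = 1, the autocovariance is
  gamma(k) = sigma^2 * sum_{i=0..q-k} theta_i * theta_{i+k},
and rho(k) = gamma(k) / gamma(0). Sigma^2 cancels.
  numerator   = (1)*(0.012) + (0.012)*(-0.305) = 0.00834.
  denominator = (1)^2 + (0.012)^2 + (-0.305)^2 = 1.093169.
  rho(1) = 0.00834 / 1.093169 = 0.0076.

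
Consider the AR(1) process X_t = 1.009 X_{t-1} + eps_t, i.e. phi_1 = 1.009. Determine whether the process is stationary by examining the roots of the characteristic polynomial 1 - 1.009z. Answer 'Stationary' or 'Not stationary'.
\text{Not stationary}

The AR(p) characteristic polynomial is P(z) = 1 - 1.009z.
Stationarity requires all roots to lie outside the unit circle, i.e. |z| > 1 for every root.
This is linear in z: 1 + (-1.009) z = 0  =>  z = -1/(-1.009) = 0.99108,  |z| = 0.99108.
Moduli of all roots: 0.9911.
All moduli strictly greater than 1? No.
Verdict: Not stationary.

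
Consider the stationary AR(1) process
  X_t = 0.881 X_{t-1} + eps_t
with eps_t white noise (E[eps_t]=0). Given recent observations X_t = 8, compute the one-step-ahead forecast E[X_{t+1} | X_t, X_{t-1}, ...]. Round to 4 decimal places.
E[X_{t+1} \mid \mathcal F_t] = 7.0480

For an AR(p) model X_t = c + sum_i phi_i X_{t-i} + eps_t, the
one-step-ahead conditional mean is
  E[X_{t+1} | X_t, ...] = c + sum_i phi_i X_{t+1-i}.
Substitute known values:
  E[X_{t+1} | ...] = (0.881) * (8)
                   = 7.0480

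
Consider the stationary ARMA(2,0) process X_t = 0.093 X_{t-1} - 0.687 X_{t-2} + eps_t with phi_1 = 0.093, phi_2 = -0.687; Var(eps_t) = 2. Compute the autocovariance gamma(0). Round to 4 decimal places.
\gamma(0) = 3.7992

Multiply the model equation by X_{t-k} and take expectations. With theta_0 = psi_0 = 1 and psi_j the MA(infinity) weights, this gives
  gamma(k) - sum_i phi_i gamma(k-i) = c_k,
  c_k = sigma^2 * sum_{j=k..q} theta_j psi_{j-k}   (c_k = 0 for k > q),
using gamma(-m) = gamma(m).
Pure AR (q = 0): c_0 = sigma^2 = 2, c_k = 0 for k >= 1.
Equations for k = 0, 1, 2 (AR order 2, c_2 = 0):
  (E0) gamma(0) = phi_1 gamma(1) + phi_2 gamma(2) + c_0
  (E1) gamma(1) = phi_1 gamma(0) + phi_2 gamma(1) + c_1
  (E2) gamma(2) = phi_1 gamma(1) + phi_2 gamma(0)
From (E1): gamma(1) = A gamma(0) + B with
  A = phi_1 / (1 - phi_2) = 0.093 / 1.687 = 0.055127,   B = c_1 / (1 - phi_2) = 0 / 1.687 = 0.
Insert (E2) into (E0): gamma(0) (1 - phi_2^2) = phi_1 (1 + phi_2) gamma(1) + c_0.
  phi_1 (1 + phi_2) = (0.093)(0.313) = 0.029109,   1 - phi_2^2 = 0.528031.
Replace gamma(1) by A gamma(0) + B and collect gamma(0):
  gamma(0) [0.528031 - (0.029109)(0.055127)] = c_0 = 2
  gamma(0) * 0.526426 = 2
  gamma(0) = 2 / 0.526426 = 3.799202.
Therefore gamma(0) = 3.7992 (to 4 decimal places).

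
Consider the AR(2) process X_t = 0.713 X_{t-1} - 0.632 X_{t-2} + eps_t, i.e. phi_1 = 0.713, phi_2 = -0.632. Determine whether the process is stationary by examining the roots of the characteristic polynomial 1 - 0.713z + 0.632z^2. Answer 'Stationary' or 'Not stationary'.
\text{Stationary}

The AR(p) characteristic polynomial is P(z) = 1 - 0.713z + 0.632z^2.
Stationarity requires all roots to lie outside the unit circle, i.e. |z| > 1 for every root.
Set 1 + (-0.713) z + (0.632) z^2 = 0, i.e. a z^2 + b z + c = 0 with a = 0.632, b = -0.713, c = 1.
Discriminant D = b^2 - 4ac = (-0.713)^2 - 4*(0.632)*1 = 0.508369 - (2.528) = -2.019631.
D < 0, so the roots are the complex-conjugate pair z = (-b +/- i sqrt(-D)) / (2a) = 0.5641 +/- 1.1243i.
For a conjugate pair |z|^2 = z * conj(z) = (product of roots) = c/a = 1/(0.632) = 1.582278, so |z| = sqrt(1.582278) = 1.2579 for both roots.
Moduli of all roots: 1.2579, 1.2579.
All moduli strictly greater than 1? Yes.
Verdict: Stationary.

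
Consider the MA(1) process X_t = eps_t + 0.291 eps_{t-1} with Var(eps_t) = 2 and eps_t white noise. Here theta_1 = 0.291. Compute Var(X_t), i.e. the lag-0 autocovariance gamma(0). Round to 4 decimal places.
\gamma(0) = 2.1694

For an MA(q) process X_t = eps_t + sum_i theta_i eps_{t-i} with
Var(eps_t) = sigma^2, the variance is
  gamma(0) = sigma^2 * (1 + sum_i theta_i^2).
  sum_i theta_i^2 = (0.291)^2 = 0.084681.
  gamma(0) = 2 * (1 + 0.084681) = 2 * 1.084681 = 2.169362, which rounds to 2.1694.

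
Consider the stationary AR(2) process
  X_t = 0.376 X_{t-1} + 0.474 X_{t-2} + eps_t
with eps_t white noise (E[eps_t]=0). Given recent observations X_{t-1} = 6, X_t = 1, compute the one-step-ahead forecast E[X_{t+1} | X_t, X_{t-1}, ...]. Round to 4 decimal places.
E[X_{t+1} \mid \mathcal F_t] = 3.2200

For an AR(p) model X_t = c + sum_i phi_i X_{t-i} + eps_t, the
one-step-ahead conditional mean is
  E[X_{t+1} | X_t, ...] = c + sum_i phi_i X_{t+1-i}.
Substitute known values:
  E[X_{t+1} | ...] = (0.376) * (1) + (0.474) * (6)
                   = 3.2200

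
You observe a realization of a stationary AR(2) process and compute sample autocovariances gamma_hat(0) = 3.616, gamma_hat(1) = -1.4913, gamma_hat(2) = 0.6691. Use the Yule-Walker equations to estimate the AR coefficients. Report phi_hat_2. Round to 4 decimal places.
\hat\phi_{2} = 0.0180

The Yule-Walker equations for an AR(p) process read, in matrix form,
  Gamma_p phi = r_p,   with   (Gamma_p)_{ij} = gamma(|i - j|),
                       (r_p)_i = gamma(i),   i,j = 1..p.
Substitute the sample gammas (Toeplitz matrix and right-hand side of size 2):
  Gamma_p = [[3.616, -1.4913], [-1.4913, 3.616]]
  r_p     = [-1.4913, 0.6691]
Written out:
  3.616 phi_1 - 1.4913 phi_2 = -1.4913
  -1.4913 phi_1 + 3.616 phi_2 = 0.6691
Solve by Cramer's rule:
  det = gamma(0)^2 - gamma(1)^2 = (3.616)^2 - (-1.4913)^2 = 13.075456 - 2.22397569 = 10.85148031
  phi_hat_1 = [gamma(1) gamma(0) - gamma(1) gamma(2)] / det = [(-1.4913)(3.616) - (-1.4913)(0.6691)] / 10.85148031 = -4.39471197 / 10.85148031 = -0.405
  phi_hat_2 = [gamma(0) gamma(2) - gamma(1)^2] / det = [(3.616)(0.6691) - (-1.4913)^2] / 10.85148031 = 0.19548991 / 10.85148031 = 0.018
So phi_hat = [-0.4050, 0.0180].
Therefore phi_hat_2 = 0.0180.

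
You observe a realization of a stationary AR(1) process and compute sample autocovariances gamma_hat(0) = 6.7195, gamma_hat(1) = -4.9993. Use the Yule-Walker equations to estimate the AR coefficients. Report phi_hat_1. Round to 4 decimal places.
\hat\phi_{1} = -0.7440

The Yule-Walker equations for an AR(p) process read, in matrix form,
  Gamma_p phi = r_p,   with   (Gamma_p)_{ij} = gamma(|i - j|),
                       (r_p)_i = gamma(i),   i,j = 1..p.
Substitute the sample gammas (Toeplitz matrix and right-hand side of size 1):
  Gamma_p = [[6.7195]]
  r_p     = [-4.9993]
With p = 1 this is the single equation gamma(0) phi_1 = gamma(1):
  phi_hat_1 = gamma(1) / gamma(0) = -4.9993 / 6.7195 = -0.7440.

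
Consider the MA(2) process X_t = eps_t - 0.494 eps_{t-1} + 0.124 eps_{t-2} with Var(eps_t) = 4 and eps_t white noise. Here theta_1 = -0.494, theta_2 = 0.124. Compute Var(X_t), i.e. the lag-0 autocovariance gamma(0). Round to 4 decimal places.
\gamma(0) = 5.0376

For an MA(q) process X_t = eps_t + sum_i theta_i eps_{t-i} with
Var(eps_t) = sigma^2, the variance is
  gamma(0) = sigma^2 * (1 + sum_i theta_i^2).
  sum_i theta_i^2 = (-0.494)^2 + (0.124)^2 = 0.244036 + 0.015376 = 0.259412.
  gamma(0) = 4 * (1 + 0.259412) = 4 * 1.259412 = 5.037648, which rounds to 5.0376.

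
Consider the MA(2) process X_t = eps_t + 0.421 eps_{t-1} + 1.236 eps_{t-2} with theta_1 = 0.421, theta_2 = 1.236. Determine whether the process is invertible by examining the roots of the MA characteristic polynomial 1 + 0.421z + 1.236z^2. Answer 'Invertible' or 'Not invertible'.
\text{Not invertible}

The MA(q) characteristic polynomial is P(z) = 1 + 0.421z + 1.236z^2.
Invertibility requires all roots to lie outside the unit circle, i.e. |z| > 1 for every root.
Set 1 + (0.421) z + (1.236) z^2 = 0, i.e. a z^2 + b z + c = 0 with a = 1.236, b = 0.421, c = 1.
Discriminant D = b^2 - 4ac = (0.421)^2 - 4*(1.236)*1 = 0.177241 - (4.944) = -4.766759.
D < 0, so the roots are the complex-conjugate pair z = (-b +/- i sqrt(-D)) / (2a) = -0.1703 +/- 0.8832i.
For a conjugate pair |z|^2 = z * conj(z) = (product of roots) = c/a = 1/(1.236) = 0.809061, so |z| = sqrt(0.809061) = 0.8995 for both roots.
Moduli of all roots: 0.8995, 0.8995.
All moduli strictly greater than 1? No.
Verdict: Not invertible.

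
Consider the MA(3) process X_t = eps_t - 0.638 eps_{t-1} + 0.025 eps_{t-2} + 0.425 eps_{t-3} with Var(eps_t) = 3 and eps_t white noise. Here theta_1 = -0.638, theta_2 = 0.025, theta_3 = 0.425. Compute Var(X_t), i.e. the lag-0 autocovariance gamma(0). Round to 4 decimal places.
\gamma(0) = 4.7649

For an MA(q) process X_t = eps_t + sum_i theta_i eps_{t-i} with
Var(eps_t) = sigma^2, the variance is
  gamma(0) = sigma^2 * (1 + sum_i theta_i^2).
  sum_i theta_i^2 = (-0.638)^2 + (0.025)^2 + (0.425)^2 = 0.407044 + 0.000625 + 0.180625 = 0.588294.
  gamma(0) = 3 * (1 + 0.588294) = 3 * 1.588294 = 4.764882, which rounds to 4.7649.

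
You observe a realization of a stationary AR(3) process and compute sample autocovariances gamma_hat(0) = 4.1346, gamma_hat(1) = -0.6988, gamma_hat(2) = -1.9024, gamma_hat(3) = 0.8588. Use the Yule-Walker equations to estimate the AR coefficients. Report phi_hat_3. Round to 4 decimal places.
\hat\phi_{3} = 0.0080

The Yule-Walker equations for an AR(p) process read, in matrix form,
  Gamma_p phi = r_p,   with   (Gamma_p)_{ij} = gamma(|i - j|),
                       (r_p)_i = gamma(i),   i,j = 1..p.
Substitute the sample gammas (Toeplitz matrix and right-hand side of size 3):
  Gamma_p = [[4.1346, -0.6988, -1.9024], [-0.6988, 4.1346, -0.6988], [-1.9024, -0.6988, 4.1346]]
  r_p     = [-0.6988, -1.9024, 0.8588]
Written out (R1..R3):
  (R1) 4.1346 phi_1 - 0.6988 phi_2 - 1.9024 phi_3 = -0.6988
  (R2) -0.6988 phi_1 + 4.1346 phi_2 - 0.6988 phi_3 = -1.9024
  (R3) -1.9024 phi_1 - 0.6988 phi_2 + 4.1346 phi_3 = 0.8588
Gaussian elimination:
  R2 <- R2 - (-0.6988/4.1346) R1 = R2 - (-0.169013) R1:  4.016494 phi_2 - 1.02033 phi_3 = -2.020506
  R3 <- R3 - (-1.9024/4.1346) R1 = R3 - (-0.460117) R1:  -1.02033 phi_2 + 3.259273 phi_3 = 0.53727
  R3 <- R3 - (-1.02033/4.016494) R2 = R3 - (-0.254035) R2:  3.000074 phi_3 = 0.023991
Back-substitution:
  phi_hat_3 = 0.023991 / 3.000074 = 0.007997
  phi_hat_2 = (-2.020506 - (-1.02033)(0.007997)) / 4.016494 = -0.501021
  phi_hat_1 = (-0.6988 - (-0.6988)(-0.501021) - (-1.9024)(0.007997)) / 4.1346 = -0.250012
So phi_hat = [-0.2500, -0.5010, 0.0080].
Therefore phi_hat_3 = 0.0080.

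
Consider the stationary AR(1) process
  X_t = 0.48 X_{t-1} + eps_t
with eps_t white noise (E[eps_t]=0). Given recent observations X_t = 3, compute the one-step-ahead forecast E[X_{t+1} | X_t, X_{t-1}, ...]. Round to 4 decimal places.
E[X_{t+1} \mid \mathcal F_t] = 1.4400

For an AR(p) model X_t = c + sum_i phi_i X_{t-i} + eps_t, the
one-step-ahead conditional mean is
  E[X_{t+1} | X_t, ...] = c + sum_i phi_i X_{t+1-i}.
Substitute known values:
  E[X_{t+1} | ...] = (0.48) * (3)
                   = 1.4400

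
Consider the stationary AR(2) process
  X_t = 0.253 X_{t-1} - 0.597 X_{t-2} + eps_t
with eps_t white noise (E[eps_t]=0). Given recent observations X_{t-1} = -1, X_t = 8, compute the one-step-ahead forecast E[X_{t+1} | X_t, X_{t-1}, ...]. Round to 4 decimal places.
E[X_{t+1} \mid \mathcal F_t] = 2.6210

For an AR(p) model X_t = c + sum_i phi_i X_{t-i} + eps_t, the
one-step-ahead conditional mean is
  E[X_{t+1} | X_t, ...] = c + sum_i phi_i X_{t+1-i}.
Substitute known values:
  E[X_{t+1} | ...] = (0.253) * (8) + (-0.597) * (-1)
                   = 2.6210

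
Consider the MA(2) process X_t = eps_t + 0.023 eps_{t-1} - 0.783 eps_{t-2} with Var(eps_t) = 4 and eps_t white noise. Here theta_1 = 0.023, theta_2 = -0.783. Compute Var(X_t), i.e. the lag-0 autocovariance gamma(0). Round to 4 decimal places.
\gamma(0) = 6.4545

For an MA(q) process X_t = eps_t + sum_i theta_i eps_{t-i} with
Var(eps_t) = sigma^2, the variance is
  gamma(0) = sigma^2 * (1 + sum_i theta_i^2).
  sum_i theta_i^2 = (0.023)^2 + (-0.783)^2 = 0.000529 + 0.613089 = 0.613618.
  gamma(0) = 4 * (1 + 0.613618) = 4 * 1.613618 = 6.454472, which rounds to 6.4545.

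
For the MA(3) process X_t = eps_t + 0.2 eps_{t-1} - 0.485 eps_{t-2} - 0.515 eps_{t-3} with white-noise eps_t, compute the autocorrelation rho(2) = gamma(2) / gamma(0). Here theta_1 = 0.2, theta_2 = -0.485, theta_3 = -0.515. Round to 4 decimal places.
\rho(2) = -0.3817

For an MA(q) process with theta_0 = 1, the autocovariance is
  gamma(k) = sigma^2 * sum_{i=0..q-k} theta_i * theta_{i+k},
and rho(k) = gamma(k) / gamma(0). Sigma^2 cancels.
  numerator   = (1)*(-0.485) + (0.2)*(-0.515) = -0.588.
  denominator = (1)^2 + (0.2)^2 + (-0.485)^2 + (-0.515)^2 = 1.54045.
  rho(2) = -0.588 / 1.54045 = -0.3817.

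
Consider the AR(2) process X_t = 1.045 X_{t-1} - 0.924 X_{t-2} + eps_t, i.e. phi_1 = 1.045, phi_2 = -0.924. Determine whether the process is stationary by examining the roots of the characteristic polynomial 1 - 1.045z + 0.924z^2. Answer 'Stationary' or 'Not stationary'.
\text{Stationary}

The AR(p) characteristic polynomial is P(z) = 1 - 1.045z + 0.924z^2.
Stationarity requires all roots to lie outside the unit circle, i.e. |z| > 1 for every root.
Set 1 + (-1.045) z + (0.924) z^2 = 0, i.e. a z^2 + b z + c = 0 with a = 0.924, b = -1.045, c = 1.
Discriminant D = b^2 - 4ac = (-1.045)^2 - 4*(0.924)*1 = 1.092025 - (3.696) = -2.603975.
D < 0, so the roots are the complex-conjugate pair z = (-b +/- i sqrt(-D)) / (2a) = 0.5655 +/- 0.8732i.
For a conjugate pair |z|^2 = z * conj(z) = (product of roots) = c/a = 1/(0.924) = 1.082251, so |z| = sqrt(1.082251) = 1.0403 for both roots.
Moduli of all roots: 1.0403, 1.0403.
All moduli strictly greater than 1? Yes.
Verdict: Stationary.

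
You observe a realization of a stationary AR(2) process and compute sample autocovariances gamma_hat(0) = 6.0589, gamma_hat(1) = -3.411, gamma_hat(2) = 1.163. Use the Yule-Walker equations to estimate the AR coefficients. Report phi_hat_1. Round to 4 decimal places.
\hat\phi_{1} = -0.6660

The Yule-Walker equations for an AR(p) process read, in matrix form,
  Gamma_p phi = r_p,   with   (Gamma_p)_{ij} = gamma(|i - j|),
                       (r_p)_i = gamma(i),   i,j = 1..p.
Substitute the sample gammas (Toeplitz matrix and right-hand side of size 2):
  Gamma_p = [[6.0589, -3.411], [-3.411, 6.0589]]
  r_p     = [-3.411, 1.163]
Written out:
  6.0589 phi_1 - 3.411 phi_2 = -3.411
  -3.411 phi_1 + 6.0589 phi_2 = 1.163
Solve by Cramer's rule:
  det = gamma(0)^2 - gamma(1)^2 = (6.0589)^2 - (-3.411)^2 = 36.71026921 - 11.634921 = 25.07534821
  phi_hat_1 = [gamma(1) gamma(0) - gamma(1) gamma(2)] / det = [(-3.411)(6.0589) - (-3.411)(1.163)] / 25.07534821 = -16.6999149 / 25.07534821 = -0.666
  phi_hat_2 = [gamma(0) gamma(2) - gamma(1)^2] / det = [(6.0589)(1.163) - (-3.411)^2] / 25.07534821 = -4.5884203 / 25.07534821 = -0.183
So phi_hat = [-0.6660, -0.1830].
Therefore phi_hat_1 = -0.6660.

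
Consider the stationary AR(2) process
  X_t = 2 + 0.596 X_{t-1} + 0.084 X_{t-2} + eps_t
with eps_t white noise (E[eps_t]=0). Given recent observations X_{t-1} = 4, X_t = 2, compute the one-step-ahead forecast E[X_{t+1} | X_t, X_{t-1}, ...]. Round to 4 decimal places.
E[X_{t+1} \mid \mathcal F_t] = 3.5280

For an AR(p) model X_t = c + sum_i phi_i X_{t-i} + eps_t, the
one-step-ahead conditional mean is
  E[X_{t+1} | X_t, ...] = c + sum_i phi_i X_{t+1-i}.
Substitute known values:
  E[X_{t+1} | ...] = 2 + (0.596) * (2) + (0.084) * (4)
                   = 3.5280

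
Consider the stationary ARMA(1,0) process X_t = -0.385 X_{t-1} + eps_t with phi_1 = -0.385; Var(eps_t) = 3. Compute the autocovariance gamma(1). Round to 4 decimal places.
\gamma(1) = -1.3560

Multiply the model equation by X_{t-k} and take expectations. With theta_0 = psi_0 = 1 and psi_j the MA(infinity) weights, this gives
  gamma(k) - sum_i phi_i gamma(k-i) = c_k,
  c_k = sigma^2 * sum_{j=k..q} theta_j psi_{j-k}   (c_k = 0 for k > q),
using gamma(-m) = gamma(m).
Pure AR (q = 0): c_0 = sigma^2 = 3, c_k = 0 for k >= 1.
Equations for k = 0 and k = 1 (AR order 1):
  gamma(0) = phi_1 gamma(1) + c_0
  gamma(1) = phi_1 gamma(0) + c_1
Substituting the second into the first: gamma(0) (1 - phi_1^2) = c_0 + phi_1 c_1, so
  gamma(0) = c_0 / (1 - phi_1^2) = 3 / (1 - (-0.385)^2) = 3 / 0.851775 = 3.522057.
  gamma(1) = phi_1 gamma(0) = (-0.385)(3.522057) = -1.355992.
Therefore gamma(1) = -1.3560 (to 4 decimal places).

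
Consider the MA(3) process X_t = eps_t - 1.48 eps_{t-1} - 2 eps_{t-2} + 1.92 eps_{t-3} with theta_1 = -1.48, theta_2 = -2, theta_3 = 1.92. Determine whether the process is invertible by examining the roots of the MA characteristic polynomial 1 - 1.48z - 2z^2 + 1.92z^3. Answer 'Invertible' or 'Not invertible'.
\text{Not invertible}

The MA(q) characteristic polynomial is P(z) = 1 - 1.48z - 2z^2 + 1.92z^3.
Invertibility requires all roots to lie outside the unit circle, i.e. |z| > 1 for every root.
Degree 3: look for a simple real root z0 first, then factor out (1 - z/z0) and solve the remaining quadratic.
Testing z0 = 0.5: P(0.5) = 1 + (-1.48)(0.5) + (-2)(0.5)^2 + (1.92)(0.5)^3
  = 1 + (-0.74) + (-0.5) + (0.24) = 0.  So z_0 = 0.5 is a root, |z_0| = 0.5.
Divide out the factor (1 - 2 z) = (1 - z/z0) (since 1/z0 = 2):
  P(z) = (1 - 2 z)(1 + (0.52) z + (-0.96) z^2)
  [check: z-coef 0.52 - (2) = -1.48; z^2-coef -0.96 - (2)(0.52) = -2; z^3-coef -(2)(-0.96) = 1.92.]
Remaining roots from the quadratic factor 1 + (0.52) z + (-0.96) z^2:
  Set 1 + (0.52) z + (-0.96) z^2 = 0, i.e. a z^2 + b z + c = 0 with a = -0.96, b = 0.52, c = 1.
  Discriminant D = b^2 - 4ac = (0.52)^2 - 4*(-0.96)*1 = 0.2704 - (-3.84) = 4.1104.
  D >= 0, so the roots are real: z = (-b +/- sqrt(D)) / (2a) = (-0.52 +/- 2.027412) / (-1.92).
    z_1 = (-0.52 + 2.027412) / (-1.92) = -0.7851,   |z_1| = 0.7851.
    z_2 = (-0.52 - 2.027412) / (-1.92) = 1.3268,   |z_2| = 1.3268.
Moduli of all roots: 0.5000, 0.7851, 1.3268.
All moduli strictly greater than 1? No.
Verdict: Not invertible.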